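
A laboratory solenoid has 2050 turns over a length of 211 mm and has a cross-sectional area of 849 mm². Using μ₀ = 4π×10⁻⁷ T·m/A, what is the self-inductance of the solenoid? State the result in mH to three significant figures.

L ≈ 21.2 mH

A = 849 mm² = 8.490×10^-4 m².
For a long solenoid, L = μ₀N²A/ℓ.
L = (4π×10⁻⁷)(2050)²(8.490×10^-4)/(0.211 m) = 2.1249×10^-2 H.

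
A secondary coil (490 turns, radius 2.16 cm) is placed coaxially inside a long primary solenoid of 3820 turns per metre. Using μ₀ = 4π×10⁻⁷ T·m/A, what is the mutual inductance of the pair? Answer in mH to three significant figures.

The outer solenoid produces a uniform field B₁ = μ₀n₁I₁ across the inner coil,
so the flux linkage is N₂Φ = N₂B₁A₂ = μ₀n₁N₂A₂·I₁, giving M = μ₀n₁N₂A₂.
A₂ = πr² = π(2.160×10^-2 m)² = 1.466×10^-3 m².
M = (4π×10⁻⁷)(3820)(490)(1.466×10^-3) = 3.448×10^-3 H.

M ≈ 3.45 mH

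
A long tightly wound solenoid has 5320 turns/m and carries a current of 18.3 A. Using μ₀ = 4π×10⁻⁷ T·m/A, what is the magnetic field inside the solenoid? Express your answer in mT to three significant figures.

Inside a long solenoid, B = μ₀nI.
B = (4π×10⁻⁷)(5.320×10^3 m⁻¹)(18.3 A) = 0.1223 T.

B ≈ 122 mT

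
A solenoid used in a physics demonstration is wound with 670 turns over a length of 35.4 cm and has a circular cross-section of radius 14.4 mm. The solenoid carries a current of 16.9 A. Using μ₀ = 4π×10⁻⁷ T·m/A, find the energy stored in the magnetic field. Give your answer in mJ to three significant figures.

U ≈ 148 mJ

A = πr² = π(1.440×10^-2 m)² = 6.514×10^-4 m².
L = μ₀N²A/ℓ = (4π×10⁻⁷)(670)²(6.514×10^-4)/(0.354) = 1.038×10^-3 H.
U = ½LI² = ½(1.038×10^-3)(16.9)² = 0.1482 J.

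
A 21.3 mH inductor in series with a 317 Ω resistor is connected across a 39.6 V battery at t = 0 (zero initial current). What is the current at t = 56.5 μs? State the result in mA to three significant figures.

I ≈ 71.0 mA

τ = L/R = 2.130×10^-2/317 = 6.719×10^-5 s; final current I_∞ = ε/R = 39.6/317 = 0.1249 A.
I(t) = I_∞(1 − e^(−t/τ)) with t/τ = 0.841.
I = (0.1249)(1 − e^(−0.841)) = 7.104×10^-2 A.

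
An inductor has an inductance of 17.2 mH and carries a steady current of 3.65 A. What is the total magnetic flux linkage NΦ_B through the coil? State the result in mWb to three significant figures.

NΦ_B ≈ 62.8 mWb

From L = NΦ_B/I, the flux linkage is NΦ_B = LI.
NΦ_B = (1.720×10^-2 H)(3.65 A) = 6.278×10^-2 Wb.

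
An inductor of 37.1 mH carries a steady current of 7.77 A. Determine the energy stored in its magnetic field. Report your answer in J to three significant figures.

U ≈ 1.12 J

Stored magnetic energy: U = ½LI².
U = ½(3.710×10^-2 H)(7.77 A)² = 1.12 J.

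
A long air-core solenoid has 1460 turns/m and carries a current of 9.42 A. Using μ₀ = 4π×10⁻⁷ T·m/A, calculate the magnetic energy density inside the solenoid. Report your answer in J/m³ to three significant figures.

B = μ₀nI = (4π×10⁻⁷)(1.460×10^3)(9.42) = 1.728×10^-2 T.
u = B²/(2μ₀) = (1.728×10^-2)²/(2×4π×10⁻⁷) = 118.8 J/m³.

u ≈ 119 J/m³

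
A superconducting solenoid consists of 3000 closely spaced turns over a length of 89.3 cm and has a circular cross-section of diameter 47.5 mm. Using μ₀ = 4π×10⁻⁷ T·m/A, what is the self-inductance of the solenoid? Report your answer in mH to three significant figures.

L ≈ 22.4 mH

A = π(d/2)² = π(2.375×10^-2 m)² = 1.772×10^-3 m².
For a long solenoid, L = μ₀N²A/ℓ.
L = (4π×10⁻⁷)(3000)²(1.772×10^-3)/(0.893 m) = 2.244×10^-2 H.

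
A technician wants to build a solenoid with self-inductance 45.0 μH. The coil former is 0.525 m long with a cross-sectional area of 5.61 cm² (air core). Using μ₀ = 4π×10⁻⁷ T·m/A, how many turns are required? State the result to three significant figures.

N ≈ 183 turns

A = 5.61 cm² = 5.610×10^-4 m².
From L = μ₀N²A/ℓ, N = √(Lℓ / (μ₀A)).
N = √[(4.500×10^-5)(0.525) / ((4π×10⁻⁷)×5.610×10^-4)] = √(3.351×10^4) ≈ 183.1.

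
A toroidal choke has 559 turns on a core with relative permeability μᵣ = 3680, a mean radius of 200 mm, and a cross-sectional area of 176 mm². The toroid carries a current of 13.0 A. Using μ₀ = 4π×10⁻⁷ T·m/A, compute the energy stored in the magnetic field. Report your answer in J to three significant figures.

U ≈ 17.1 J

L = μ₀μᵣN²A/(2πR) = (4π×10⁻⁷)(3680)(559)²(1.760×10^-4)/(2π×0.2) = 0.2024 H.
U = ½LI² = ½(0.2024)(13.0)² = 17.1 J.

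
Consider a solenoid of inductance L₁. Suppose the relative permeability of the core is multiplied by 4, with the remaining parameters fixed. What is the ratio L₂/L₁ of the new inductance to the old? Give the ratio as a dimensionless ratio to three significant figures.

For a solenoid, L ∝ μᵣN²A/ℓ.
L₂/L₁ = (4) = 4.00.

L₂/L₁ = 4.00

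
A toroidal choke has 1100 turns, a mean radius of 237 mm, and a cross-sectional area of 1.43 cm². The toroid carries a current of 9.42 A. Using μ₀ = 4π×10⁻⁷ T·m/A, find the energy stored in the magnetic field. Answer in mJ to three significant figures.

U ≈ 6.48 mJ

L = μ₀N²A/(2πR) = (4π×10⁻⁷)(1100)²(1.430×10^-4)/(2π×0.237) = 1.460×10^-4 H.
U = ½LI² = ½(1.460×10^-4)(9.42)² = 6.479×10^-3 J.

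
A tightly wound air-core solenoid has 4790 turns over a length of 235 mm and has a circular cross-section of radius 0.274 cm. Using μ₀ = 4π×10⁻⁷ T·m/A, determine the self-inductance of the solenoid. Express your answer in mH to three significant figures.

A = πr² = π(2.740×10^-3 m)² = 2.359×10^-5 m².
For a long solenoid, L = μ₀N²A/ℓ.
L = (4π×10⁻⁷)(4790)²(2.359×10^-5)/(0.235 m) = 2.894×10^-3 H.

L ≈ 2.89 mH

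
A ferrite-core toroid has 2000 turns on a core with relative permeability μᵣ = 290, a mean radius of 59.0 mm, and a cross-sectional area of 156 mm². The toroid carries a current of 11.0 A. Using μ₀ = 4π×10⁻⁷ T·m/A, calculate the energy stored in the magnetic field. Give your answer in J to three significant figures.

L = μ₀μᵣN²A/(2πR) = (4π×10⁻⁷)(290)(2000)²(1.560×10^-4)/(2π×5.900×10^-2) = 0.6134 H.
U = ½LI² = ½(0.6134)(11.0)² = 37.11 J.

U ≈ 37.1 J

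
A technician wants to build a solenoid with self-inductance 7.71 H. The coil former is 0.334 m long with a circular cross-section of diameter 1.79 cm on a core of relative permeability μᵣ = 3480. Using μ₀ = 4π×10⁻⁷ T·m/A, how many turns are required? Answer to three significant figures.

N ≈ 1530 turns

A = π(d/2)² = π(8.950×10^-3 m)² = 2.516×10^-4 m².
From L = μ₀μᵣN²A/ℓ, N = √(Lℓ / (μ₀μᵣA)).
N = √[(7.71)(0.334) / ((4π×10⁻⁷)(3480)×2.516×10^-4)] = √(2.340×10^6) ≈ 1529.7.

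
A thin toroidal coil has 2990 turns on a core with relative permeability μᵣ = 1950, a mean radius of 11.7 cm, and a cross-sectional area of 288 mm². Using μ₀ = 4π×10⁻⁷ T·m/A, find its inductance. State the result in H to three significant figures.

For a thin toroid, L = μ₀μᵣN²A/(2πR).
L = (4π×10⁻⁷)(1950)(2990)²(2.880×10^-4) / (2π×0.117 m) = 8.582 H.

L ≈ 8.58 H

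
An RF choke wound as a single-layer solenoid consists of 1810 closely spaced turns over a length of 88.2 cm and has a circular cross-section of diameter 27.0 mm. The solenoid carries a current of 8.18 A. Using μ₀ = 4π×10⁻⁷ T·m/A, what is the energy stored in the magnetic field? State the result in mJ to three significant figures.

U ≈ 89.4 mJ

A = π(d/2)² = π(1.350×10^-2 m)² = 5.726×10^-4 m².
L = μ₀N²A/ℓ = (4π×10⁻⁷)(1810)²(5.726×10^-4)/(0.882) = 2.672×10^-3 H.
U = ½LI² = ½(2.672×10^-3)(8.18)² = 8.941×10^-2 J.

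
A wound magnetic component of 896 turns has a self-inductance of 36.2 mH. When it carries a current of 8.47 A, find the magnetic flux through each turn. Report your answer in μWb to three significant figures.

Φ_B ≈ 342 μWb

From L = NΦ_B/I, the flux per turn is Φ_B = LI/N.
Φ_B = (3.620×10^-2 H)(8.47 A)/896 = 3.422×10^-4 Wb.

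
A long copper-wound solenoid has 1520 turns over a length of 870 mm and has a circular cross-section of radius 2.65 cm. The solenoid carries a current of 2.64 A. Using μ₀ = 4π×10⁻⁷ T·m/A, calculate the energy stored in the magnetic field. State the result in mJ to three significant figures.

A = πr² = π(2.650×10^-2 m)² = 2.206×10^-3 m².
L = μ₀N²A/ℓ = (4π×10⁻⁷)(1520)²(2.206×10^-3)/(0.87) = 7.362×10^-3 H.
U = ½LI² = ½(7.362×10^-3)(2.64)² = 2.566×10^-2 J.

U ≈ 25.7 mJ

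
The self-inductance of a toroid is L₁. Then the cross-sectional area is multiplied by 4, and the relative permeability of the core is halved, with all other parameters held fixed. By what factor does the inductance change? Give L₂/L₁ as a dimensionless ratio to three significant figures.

For a toroid, L ∝ μᵣN²A/R.
L₂/L₁ = (4) × (0.5) = 2.00.

L₂/L₁ = 2.00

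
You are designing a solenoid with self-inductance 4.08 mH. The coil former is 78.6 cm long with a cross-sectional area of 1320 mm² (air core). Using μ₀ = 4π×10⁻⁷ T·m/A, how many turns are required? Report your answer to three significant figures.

A = 1320 mm² = 1.320×10^-3 m².
From L = μ₀N²A/ℓ, N = √(Lℓ / (μ₀A)).
N = √[(4.080×10^-3)(0.786) / ((4π×10⁻⁷)×1.320×10^-3)] = √(1.933×10^6) ≈ 1390.4.

N ≈ 1390 turns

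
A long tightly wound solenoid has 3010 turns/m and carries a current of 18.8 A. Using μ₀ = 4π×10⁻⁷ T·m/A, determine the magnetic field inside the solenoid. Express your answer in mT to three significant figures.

Inside a long solenoid, B = μ₀nI.
B = (4π×10⁻⁷)(3.010×10^3 m⁻¹)(18.8 A) = 7.111×10^-2 T.

B ≈ 71.1 mT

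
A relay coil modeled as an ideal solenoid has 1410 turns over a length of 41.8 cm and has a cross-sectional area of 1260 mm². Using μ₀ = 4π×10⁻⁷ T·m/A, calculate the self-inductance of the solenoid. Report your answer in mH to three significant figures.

A = 1260 mm² = 1.260×10^-3 m².
For a long solenoid, L = μ₀N²A/ℓ.
L = (4π×10⁻⁷)(1410)²(1.260×10^-3)/(0.418 m) = 7.531×10^-3 H.

L ≈ 7.53 mH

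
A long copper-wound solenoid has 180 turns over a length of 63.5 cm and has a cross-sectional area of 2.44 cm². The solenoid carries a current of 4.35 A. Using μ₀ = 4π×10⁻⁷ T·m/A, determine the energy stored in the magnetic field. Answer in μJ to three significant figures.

A = 2.44 cm² = 2.440×10^-4 m².
L = μ₀N²A/ℓ = (4π×10⁻⁷)(180)²(2.440×10^-4)/(0.635) = 1.564×10^-5 H.
U = ½LI² = ½(1.564×10^-5)(4.35)² = 1.480×10^-4 J.

U ≈ 148 μJ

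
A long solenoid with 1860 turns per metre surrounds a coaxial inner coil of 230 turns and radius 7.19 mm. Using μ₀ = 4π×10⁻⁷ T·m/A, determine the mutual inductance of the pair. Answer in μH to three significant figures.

The outer solenoid produces a uniform field B₁ = μ₀n₁I₁ across the inner coil,
so the flux linkage is N₂Φ = N₂B₁A₂ = μ₀n₁N₂A₂·I₁, giving M = μ₀n₁N₂A₂.
A₂ = πr² = π(7.190×10^-3 m)² = 1.624×10^-4 m².
M = (4π×10⁻⁷)(1860)(230)(1.624×10^-4) = 8.731×10^-5 H.

M ≈ 87.3 μH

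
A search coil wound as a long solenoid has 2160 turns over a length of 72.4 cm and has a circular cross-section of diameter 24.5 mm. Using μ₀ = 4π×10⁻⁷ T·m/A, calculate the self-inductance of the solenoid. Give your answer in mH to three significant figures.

L ≈ 3.82 mH

A = π(d/2)² = π(1.225×10^-2 m)² = 4.714×10^-4 m².
For a long solenoid, L = μ₀N²A/ℓ.
L = (4π×10⁻⁷)(2160)²(4.714×10^-4)/(0.724 m) = 3.818×10^-3 H.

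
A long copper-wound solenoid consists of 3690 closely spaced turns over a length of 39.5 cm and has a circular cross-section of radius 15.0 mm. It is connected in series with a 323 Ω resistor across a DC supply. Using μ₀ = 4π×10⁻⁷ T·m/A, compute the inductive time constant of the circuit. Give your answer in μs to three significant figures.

τ ≈ 94.8 μs

A = πr² = π(1.500×10^-2 m)² = 7.069×10^-4 m².
L = μ₀N²A/ℓ = (4π×10⁻⁷)(3690)²(7.069×10^-4)/(0.395) = 3.062×10^-2 H.
τ = L/R = (3.062×10^-2)/(323) = 9.480×10^-5 s.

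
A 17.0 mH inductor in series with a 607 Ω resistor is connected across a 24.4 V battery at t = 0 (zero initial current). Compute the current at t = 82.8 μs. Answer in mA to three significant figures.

I ≈ 38.1 mA

τ = L/R = 1.700×10^-2/607 = 2.801×10^-5 s; final current I_∞ = ε/R = 24.4/607 = 4.020×10^-2 A.
I(t) = I_∞(1 − e^(−t/τ)) with t/τ = 2.956.
I = (4.020×10^-2)(1 − e^(−2.956)) = 3.811×10^-2 A.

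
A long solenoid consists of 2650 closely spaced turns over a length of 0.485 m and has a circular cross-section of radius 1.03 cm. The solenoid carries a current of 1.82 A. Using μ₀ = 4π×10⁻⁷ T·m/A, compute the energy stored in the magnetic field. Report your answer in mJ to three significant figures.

A = πr² = π(1.030×10^-2 m)² = 3.333×10^-4 m².
L = μ₀N²A/ℓ = (4π×10⁻⁷)(2650)²(3.333×10^-4)/(0.485) = 6.064×10^-3 H.
U = ½LI² = ½(6.064×10^-3)(1.82)² = 1.004×10^-2 J.

U ≈ 10.0 mJ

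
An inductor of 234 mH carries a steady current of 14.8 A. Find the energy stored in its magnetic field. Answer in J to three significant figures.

Stored magnetic energy: U = ½LI².
U = ½(0.234 H)(14.8 A)² = 25.63 J.

U ≈ 25.6 J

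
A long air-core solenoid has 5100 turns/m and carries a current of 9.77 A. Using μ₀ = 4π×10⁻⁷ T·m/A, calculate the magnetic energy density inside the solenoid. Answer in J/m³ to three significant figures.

B = μ₀nI = (4π×10⁻⁷)(5.100×10^3)(9.77) = 6.261×10^-2 T.
u = B²/(2μ₀) = (6.261×10^-2)²/(2×4π×10⁻⁷) = 1.560×10^3 J/m³.

u ≈ 1560 J/m³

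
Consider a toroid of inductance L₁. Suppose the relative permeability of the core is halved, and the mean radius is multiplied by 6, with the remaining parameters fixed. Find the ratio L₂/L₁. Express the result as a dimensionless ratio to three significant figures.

For a toroid, L ∝ μᵣN²A/R.
L₂/L₁ = (0.5) × (6)^-1 = 0.0833.

L₂/L₁ = 0.0833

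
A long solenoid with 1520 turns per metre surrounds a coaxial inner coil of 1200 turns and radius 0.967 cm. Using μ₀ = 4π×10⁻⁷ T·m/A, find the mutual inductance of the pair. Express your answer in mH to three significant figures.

The outer solenoid produces a uniform field B₁ = μ₀n₁I₁ across the inner coil,
so the flux linkage is N₂Φ = N₂B₁A₂ = μ₀n₁N₂A₂·I₁, giving M = μ₀n₁N₂A₂.
A₂ = πr² = π(9.670×10^-3 m)² = 2.938×10^-4 m².
M = (4π×10⁻⁷)(1520)(1200)(2.938×10^-4) = 6.733×10^-4 H.

M ≈ 0.673 mH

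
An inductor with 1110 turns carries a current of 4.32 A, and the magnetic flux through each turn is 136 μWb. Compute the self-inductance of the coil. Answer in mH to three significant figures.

L ≈ 34.9 mH

Self-inductance is defined by L = NΦ_B/I (flux linkage over current).
L = (1110)(1.360×10^-4 Wb)/(4.32 A) = 3.494×10^-2 H.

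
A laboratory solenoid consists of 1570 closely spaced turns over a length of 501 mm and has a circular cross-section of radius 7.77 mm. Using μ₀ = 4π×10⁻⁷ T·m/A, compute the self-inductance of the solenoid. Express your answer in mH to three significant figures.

A = πr² = π(7.770×10^-3 m)² = 1.897×10^-4 m².
For a long solenoid, L = μ₀N²A/ℓ.
L = (4π×10⁻⁷)(1570)²(1.897×10^-4)/(0.501 m) = 1.173×10^-3 H.

L ≈ 1.17 mH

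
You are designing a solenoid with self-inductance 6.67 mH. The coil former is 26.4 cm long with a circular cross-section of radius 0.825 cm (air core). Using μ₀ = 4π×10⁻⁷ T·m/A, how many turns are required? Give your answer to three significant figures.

A = πr² = π(8.250×10^-3 m)² = 2.138×10^-4 m².
From L = μ₀N²A/ℓ, N = √(Lℓ / (μ₀A)).
N = √[(6.670×10^-3)(0.264) / ((4π×10⁻⁷)×2.138×10^-4)] = √(6.553×10^6) ≈ 2559.9.

N ≈ 2560 turns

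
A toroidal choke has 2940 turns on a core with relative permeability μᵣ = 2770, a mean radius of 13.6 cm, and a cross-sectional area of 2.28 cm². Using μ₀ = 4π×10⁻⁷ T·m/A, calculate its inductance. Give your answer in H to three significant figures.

For a thin toroid, L = μ₀μᵣN²A/(2πR).
L = (4π×10⁻⁷)(2770)(2940)²(2.280×10^-4) / (2π×0.136 m) = 8.028 H.

L ≈ 8.03 H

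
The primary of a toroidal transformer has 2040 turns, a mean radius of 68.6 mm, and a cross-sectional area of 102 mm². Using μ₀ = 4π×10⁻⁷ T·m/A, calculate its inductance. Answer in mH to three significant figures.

L ≈ 1.24 mH

For a thin toroid, L = μ₀N²A/(2πR).
L = (4π×10⁻⁷)(2040)²(1.020×10^-4) / (2π×6.860×10^-2 m) = 1.238×10^-3 H.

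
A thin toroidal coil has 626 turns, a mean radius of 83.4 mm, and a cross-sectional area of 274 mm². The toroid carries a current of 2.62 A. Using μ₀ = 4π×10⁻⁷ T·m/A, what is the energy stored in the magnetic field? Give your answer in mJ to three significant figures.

U ≈ 0.884 mJ

L = μ₀N²A/(2πR) = (4π×10⁻⁷)(626)²(2.740×10^-4)/(2π×8.340×10^-2) = 2.5749×10^-4 H.
U = ½LI² = ½(2.5749×10^-4)(2.62)² = 8.838×10^-4 J.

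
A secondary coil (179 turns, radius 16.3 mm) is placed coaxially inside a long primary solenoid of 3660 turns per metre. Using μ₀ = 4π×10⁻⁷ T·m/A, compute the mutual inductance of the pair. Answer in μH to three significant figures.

The outer solenoid produces a uniform field B₁ = μ₀n₁I₁ across the inner coil,
so the flux linkage is N₂Φ = N₂B₁A₂ = μ₀n₁N₂A₂·I₁, giving M = μ₀n₁N₂A₂.
A₂ = πr² = π(1.630×10^-2 m)² = 8.347×10^-4 m².
M = (4π×10⁻⁷)(3660)(179)(8.347×10^-4) = 6.872×10^-4 H.

M ≈ 687 μH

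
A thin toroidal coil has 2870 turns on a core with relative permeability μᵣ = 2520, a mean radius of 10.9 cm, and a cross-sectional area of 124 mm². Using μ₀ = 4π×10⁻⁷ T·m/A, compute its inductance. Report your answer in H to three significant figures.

For a thin toroid, L = μ₀μᵣN²A/(2πR).
L = (4π×10⁻⁷)(2520)(2870)²(1.240×10^-4) / (2π×0.109 m) = 4.723 H.

L ≈ 4.72 H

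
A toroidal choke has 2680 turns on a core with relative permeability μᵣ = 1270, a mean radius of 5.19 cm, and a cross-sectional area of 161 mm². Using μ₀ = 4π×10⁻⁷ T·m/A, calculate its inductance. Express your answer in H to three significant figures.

For a thin toroid, L = μ₀μᵣN²A/(2πR).
L = (4π×10⁻⁷)(1270)(2680)²(1.610×10^-4) / (2π×5.190×10^-2 m) = 5.659 H.

L ≈ 5.66 H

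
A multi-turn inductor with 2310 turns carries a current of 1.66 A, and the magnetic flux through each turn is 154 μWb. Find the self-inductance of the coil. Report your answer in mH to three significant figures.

L ≈ 214 mH

Self-inductance is defined by L = NΦ_B/I (flux linkage over current).
L = (2310)(1.540×10^-4 Wb)/(1.66 A) = 0.2143 H.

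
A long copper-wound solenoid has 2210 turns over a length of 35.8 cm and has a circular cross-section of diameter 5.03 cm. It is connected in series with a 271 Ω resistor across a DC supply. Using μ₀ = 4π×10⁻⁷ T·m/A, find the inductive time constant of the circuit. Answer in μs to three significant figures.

τ ≈ 126 μs

A = π(d/2)² = π(2.515×10^-2 m)² = 1.987×10^-3 m².
L = μ₀N²A/ℓ = (4π×10⁻⁷)(2210)²(1.987×10^-3)/(0.358) = 3.407×10^-2 H.
τ = L/R = (3.407×10^-2)/(271) = 1.257×10^-4 s.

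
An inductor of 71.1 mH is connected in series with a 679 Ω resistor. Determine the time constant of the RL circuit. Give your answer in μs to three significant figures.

τ = L/R = (7.110×10^-2 H)/(679 Ω) = 1.047×10^-4 s.

τ ≈ 105 μs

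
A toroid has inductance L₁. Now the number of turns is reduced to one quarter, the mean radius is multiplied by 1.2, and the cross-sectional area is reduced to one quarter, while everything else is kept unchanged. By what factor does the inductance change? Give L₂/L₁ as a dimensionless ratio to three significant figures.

L₂/L₁ = 0.0130

For a toroid, L ∝ μᵣN²A/R.
L₂/L₁ = (0.25)^2 × (1.2)^-1 × (0.25) = 0.0130.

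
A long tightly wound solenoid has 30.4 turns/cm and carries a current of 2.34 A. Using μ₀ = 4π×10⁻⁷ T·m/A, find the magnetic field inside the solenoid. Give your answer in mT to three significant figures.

B ≈ 8.94 mT

Inside a long solenoid, B = μ₀nI.
B = (4π×10⁻⁷)(3.040×10^3 m⁻¹)(2.34 A) = 8.939×10^-3 T.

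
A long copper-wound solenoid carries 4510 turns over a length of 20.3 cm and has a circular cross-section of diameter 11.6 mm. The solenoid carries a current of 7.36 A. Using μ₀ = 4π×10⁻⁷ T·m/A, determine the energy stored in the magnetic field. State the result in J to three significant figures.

A = π(d/2)² = π(5.800×10^-3 m)² = 1.057×10^-4 m².
L = μ₀N²A/ℓ = (4π×10⁻⁷)(4510)²(1.057×10^-4)/(0.203) = 1.331×10^-2 H.
U = ½LI² = ½(1.331×10^-2)(7.36)² = 0.3604 J.

U ≈ 0.360 J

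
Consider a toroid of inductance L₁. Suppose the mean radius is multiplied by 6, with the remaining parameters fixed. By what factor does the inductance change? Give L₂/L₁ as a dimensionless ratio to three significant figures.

L₂/L₁ = 0.167

For a toroid, L ∝ μᵣN²A/R.
L₂/L₁ = (6)^-1 = 0.167.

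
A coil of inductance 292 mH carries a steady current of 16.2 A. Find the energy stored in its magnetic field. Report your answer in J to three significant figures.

Stored magnetic energy: U = ½LI².
U = ½(0.292 H)(16.2 A)² = 38.32 J.

U ≈ 38.3 J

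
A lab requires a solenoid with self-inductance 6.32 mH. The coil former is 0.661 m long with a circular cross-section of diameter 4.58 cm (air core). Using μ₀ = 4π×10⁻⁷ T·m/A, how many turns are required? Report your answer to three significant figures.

A = π(d/2)² = π(2.290×10^-2 m)² = 1.647×10^-3 m².
From L = μ₀N²A/ℓ, N = √(Lℓ / (μ₀A)).
N = √[(6.320×10^-3)(0.661) / ((4π×10⁻⁷)×1.647×10^-3)] = √(2.018×10^6) ≈ 1420.5.

N ≈ 1420 turns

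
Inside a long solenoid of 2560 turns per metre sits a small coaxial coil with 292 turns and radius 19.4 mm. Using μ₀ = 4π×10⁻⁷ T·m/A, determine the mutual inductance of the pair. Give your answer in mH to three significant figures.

The outer solenoid produces a uniform field B₁ = μ₀n₁I₁ across the inner coil,
so the flux linkage is N₂Φ = N₂B₁A₂ = μ₀n₁N₂A₂·I₁, giving M = μ₀n₁N₂A₂.
A₂ = πr² = π(1.940×10^-2 m)² = 1.182×10^-3 m².
M = (4π×10⁻⁷)(2560)(292)(1.182×10^-3) = 1.111×10^-3 H.

M ≈ 1.11 mH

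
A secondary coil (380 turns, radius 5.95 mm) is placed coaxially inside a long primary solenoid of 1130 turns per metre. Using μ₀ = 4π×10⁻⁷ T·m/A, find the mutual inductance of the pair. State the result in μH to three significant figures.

M ≈ 60.0 μH

The outer solenoid produces a uniform field B₁ = μ₀n₁I₁ across the inner coil,
so the flux linkage is N₂Φ = N₂B₁A₂ = μ₀n₁N₂A₂·I₁, giving M = μ₀n₁N₂A₂.
A₂ = πr² = π(5.950×10^-3 m)² = 1.112×10^-4 m².
M = (4π×10⁻⁷)(1130)(380)(1.112×10^-4) = 6.001×10^-5 H.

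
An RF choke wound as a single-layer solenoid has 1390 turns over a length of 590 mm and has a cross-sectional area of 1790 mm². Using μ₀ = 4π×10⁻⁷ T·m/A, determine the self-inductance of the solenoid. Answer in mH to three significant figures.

A = 1790 mm² = 1.790×10^-3 m².
For a long solenoid, L = μ₀N²A/ℓ.
L = (4π×10⁻⁷)(1390)²(1.790×10^-3)/(0.59 m) = 7.366×10^-3 H.

L ≈ 7.37 mH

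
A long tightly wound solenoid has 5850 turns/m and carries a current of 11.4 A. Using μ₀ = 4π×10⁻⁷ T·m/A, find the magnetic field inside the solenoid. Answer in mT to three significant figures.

B ≈ 83.8 mT

Inside a long solenoid, B = μ₀nI.
B = (4π×10⁻⁷)(5.850×10^3 m⁻¹)(11.4 A) = 8.381×10^-2 T.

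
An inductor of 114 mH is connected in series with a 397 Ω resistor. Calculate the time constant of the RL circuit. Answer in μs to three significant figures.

τ ≈ 287 μs

τ = L/R = (0.114 H)/(397 Ω) = 2.872×10^-4 s.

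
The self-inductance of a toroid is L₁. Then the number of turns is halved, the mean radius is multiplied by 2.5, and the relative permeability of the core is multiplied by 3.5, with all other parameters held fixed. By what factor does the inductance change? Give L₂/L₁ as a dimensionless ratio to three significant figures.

L₂/L₁ = 0.350

For a toroid, L ∝ μᵣN²A/R.
L₂/L₁ = (0.5)^2 × (2.5)^-1 × (3.5) = 0.350.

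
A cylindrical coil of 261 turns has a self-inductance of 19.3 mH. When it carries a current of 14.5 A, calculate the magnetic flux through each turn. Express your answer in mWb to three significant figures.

From L = NΦ_B/I, the flux per turn is Φ_B = LI/N.
Φ_B = (1.930×10^-2 H)(14.5 A)/261 = 1.072×10^-3 Wb.

Φ_B ≈ 1.07 mWb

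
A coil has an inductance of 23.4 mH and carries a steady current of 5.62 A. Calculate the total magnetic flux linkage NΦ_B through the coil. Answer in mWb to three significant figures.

NΦ_B ≈ 132 mWb

From L = NΦ_B/I, the flux linkage is NΦ_B = LI.
NΦ_B = (2.340×10^-2 H)(5.62 A) = 0.1315 Wb.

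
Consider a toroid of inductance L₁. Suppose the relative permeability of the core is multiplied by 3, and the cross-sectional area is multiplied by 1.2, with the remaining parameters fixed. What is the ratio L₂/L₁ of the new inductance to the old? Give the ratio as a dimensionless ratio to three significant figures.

For a toroid, L ∝ μᵣN²A/R.
L₂/L₁ = (3) × (1.2) = 3.60.

L₂/L₁ = 3.60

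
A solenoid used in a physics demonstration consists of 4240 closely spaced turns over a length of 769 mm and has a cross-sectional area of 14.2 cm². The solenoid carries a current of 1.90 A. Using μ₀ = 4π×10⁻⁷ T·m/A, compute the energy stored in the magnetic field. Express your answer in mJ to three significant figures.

U ≈ 75.3 mJ

A = 14.2 cm² = 1.420×10^-3 m².
L = μ₀N²A/ℓ = (4π×10⁻⁷)(4240)²(1.420×10^-3)/(0.769) = 4.172×10^-2 H.
U = ½LI² = ½(4.172×10^-2)(1.90)² = 7.530×10^-2 J.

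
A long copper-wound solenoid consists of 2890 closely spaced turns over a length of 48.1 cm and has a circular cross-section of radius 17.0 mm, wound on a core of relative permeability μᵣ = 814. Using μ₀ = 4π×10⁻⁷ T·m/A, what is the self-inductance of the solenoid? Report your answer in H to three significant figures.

L ≈ 16.1 H

A = πr² = π(1.700×10^-2 m)² = 9.079×10^-4 m².
For a long solenoid, L = μ₀μᵣN²A/ℓ.
L = (4π×10⁻⁷)(814)(2890)²(9.079×10^-4)/(0.481 m) = 16.13 H.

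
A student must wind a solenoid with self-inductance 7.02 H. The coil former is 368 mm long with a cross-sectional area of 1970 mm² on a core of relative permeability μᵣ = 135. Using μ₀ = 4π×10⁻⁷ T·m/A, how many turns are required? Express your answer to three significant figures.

A = 1970 mm² = 1.970×10^-3 m².
From L = μ₀μᵣN²A/ℓ, N = √(Lℓ / (μ₀μᵣA)).
N = √[(7.02)(0.368) / ((4π×10⁻⁷)(135)×1.970×10^-3)] = √(7.730×10^6) ≈ 2780.3.

N ≈ 2780 turns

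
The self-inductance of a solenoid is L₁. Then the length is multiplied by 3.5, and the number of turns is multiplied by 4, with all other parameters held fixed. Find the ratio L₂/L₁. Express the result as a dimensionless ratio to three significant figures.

For a solenoid, L ∝ μᵣN²A/ℓ.
L₂/L₁ = (3.5)^-1 × (4)^2 = 4.57.

L₂/L₁ = 4.57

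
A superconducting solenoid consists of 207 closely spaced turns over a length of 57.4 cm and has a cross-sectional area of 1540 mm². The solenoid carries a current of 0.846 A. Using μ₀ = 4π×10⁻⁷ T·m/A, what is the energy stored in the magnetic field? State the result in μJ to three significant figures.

A = 1540 mm² = 1.540×10^-3 m².
L = μ₀N²A/ℓ = (4π×10⁻⁷)(207)²(1.540×10^-3)/(0.574) = 1.4446×10^-4 H.
U = ½LI² = ½(1.4446×10^-4)(0.846)² = 5.170×10^-5 J.

U ≈ 51.7 μJ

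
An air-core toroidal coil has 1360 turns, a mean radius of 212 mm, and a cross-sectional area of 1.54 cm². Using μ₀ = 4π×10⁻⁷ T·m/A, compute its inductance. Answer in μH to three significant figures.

For a thin toroid, L = μ₀N²A/(2πR).
L = (4π×10⁻⁷)(1360)²(1.540×10^-4) / (2π×0.212 m) = 2.687×10^-4 H.

L ≈ 269 μH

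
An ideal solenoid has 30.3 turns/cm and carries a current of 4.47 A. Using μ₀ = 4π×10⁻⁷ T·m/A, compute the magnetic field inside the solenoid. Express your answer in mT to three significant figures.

Inside a long solenoid, B = μ₀nI.
B = (4π×10⁻⁷)(3.030×10^3 m⁻¹)(4.47 A) = 1.702×10^-2 T.

B ≈ 17.0 mT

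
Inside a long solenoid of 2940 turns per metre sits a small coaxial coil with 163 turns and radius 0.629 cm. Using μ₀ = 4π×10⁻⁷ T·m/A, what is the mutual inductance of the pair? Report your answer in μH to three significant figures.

M ≈ 74.9 μH

The outer solenoid produces a uniform field B₁ = μ₀n₁I₁ across the inner coil,
so the flux linkage is N₂Φ = N₂B₁A₂ = μ₀n₁N₂A₂·I₁, giving M = μ₀n₁N₂A₂.
A₂ = πr² = π(6.290×10^-3 m)² = 1.243×10^-4 m².
M = (4π×10⁻⁷)(2940)(163)(1.243×10^-4) = 7.485×10^-5 H.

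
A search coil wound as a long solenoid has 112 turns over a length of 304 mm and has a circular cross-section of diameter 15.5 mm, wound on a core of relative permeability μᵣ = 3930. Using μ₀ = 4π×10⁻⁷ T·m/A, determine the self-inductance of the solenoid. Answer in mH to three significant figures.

A = π(d/2)² = π(7.750×10^-3 m)² = 1.887×10^-4 m².
For a long solenoid, L = μ₀μᵣN²A/ℓ.
L = (4π×10⁻⁷)(3930)(112)²(1.887×10^-4)/(0.304 m) = 3.845×10^-2 H.

L ≈ 38.5 mH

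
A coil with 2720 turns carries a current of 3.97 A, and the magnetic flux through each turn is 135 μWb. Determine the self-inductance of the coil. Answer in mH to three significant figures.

L ≈ 92.5 mH

Self-inductance is defined by L = NΦ_B/I (flux linkage over current).
L = (2720)(1.350×10^-4 Wb)/(3.97 A) = 9.249×10^-2 H.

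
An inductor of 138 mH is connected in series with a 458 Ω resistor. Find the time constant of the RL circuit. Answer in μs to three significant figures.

τ ≈ 301 μs

τ = L/R = (0.138 H)/(458 Ω) = 3.013×10^-4 s.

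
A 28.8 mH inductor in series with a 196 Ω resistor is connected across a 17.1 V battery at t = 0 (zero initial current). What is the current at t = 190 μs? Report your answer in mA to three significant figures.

I ≈ 63.3 mA

τ = L/R = 2.880×10^-2/196 = 1.469×10^-4 s; final current I_∞ = ε/R = 17.1/196 = 8.724×10^-2 A.
I(t) = I_∞(1 − e^(−t/τ)) with t/τ = 1.293.
I = (8.724×10^-2)(1 − e^(−1.293)) = 6.330×10^-2 A.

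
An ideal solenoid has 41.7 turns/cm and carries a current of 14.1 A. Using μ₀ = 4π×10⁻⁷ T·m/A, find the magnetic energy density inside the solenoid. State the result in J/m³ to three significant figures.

u ≈ 2170 J/m³

B = μ₀nI = (4π×10⁻⁷)(4.170×10^3)(14.1) = 7.389×10^-2 T.
u = B²/(2μ₀) = (7.389×10^-2)²/(2×4π×10⁻⁷) = 2.172×10^3 J/m³.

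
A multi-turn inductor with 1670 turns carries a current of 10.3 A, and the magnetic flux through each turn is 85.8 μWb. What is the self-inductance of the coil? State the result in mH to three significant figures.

L ≈ 13.9 mH

Self-inductance is defined by L = NΦ_B/I (flux linkage over current).
L = (1670)(8.580×10^-5 Wb)/(10.3 A) = 1.391×10^-2 H.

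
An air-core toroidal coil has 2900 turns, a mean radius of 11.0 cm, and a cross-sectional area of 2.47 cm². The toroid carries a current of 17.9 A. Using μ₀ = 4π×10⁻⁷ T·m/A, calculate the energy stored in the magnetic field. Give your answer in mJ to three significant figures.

L = μ₀N²A/(2πR) = (4π×10⁻⁷)(2900)²(2.470×10^-4)/(2π×0.11) = 3.777×10^-3 H.
U = ½LI² = ½(3.777×10^-3)(17.9)² = 0.6051 J.

U ≈ 605 mJ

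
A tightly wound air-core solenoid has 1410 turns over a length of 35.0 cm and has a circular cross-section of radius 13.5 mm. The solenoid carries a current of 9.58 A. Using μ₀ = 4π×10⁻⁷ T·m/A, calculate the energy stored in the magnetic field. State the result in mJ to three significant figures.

U ≈ 188 mJ

A = πr² = π(1.350×10^-2 m)² = 5.726×10^-4 m².
L = μ₀N²A/ℓ = (4π×10⁻⁷)(1410)²(5.726×10^-4)/(0.35) = 4.087×10^-3 H.
U = ½LI² = ½(4.087×10^-3)(9.58)² = 0.1875 J.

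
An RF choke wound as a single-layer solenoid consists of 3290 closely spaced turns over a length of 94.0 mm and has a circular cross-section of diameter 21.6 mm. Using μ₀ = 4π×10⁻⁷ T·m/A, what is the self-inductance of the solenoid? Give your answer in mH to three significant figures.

A = π(d/2)² = π(1.080×10^-2 m)² = 3.664×10^-4 m².
For a long solenoid, L = μ₀N²A/ℓ.
L = (4π×10⁻⁷)(3290)²(3.664×10^-4)/(9.400×10^-2 m) = 5.302×10^-2 H.

L ≈ 53.0 mH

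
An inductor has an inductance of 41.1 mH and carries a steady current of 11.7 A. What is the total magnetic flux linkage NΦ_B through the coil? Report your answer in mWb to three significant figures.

From L = NΦ_B/I, the flux linkage is NΦ_B = LI.
NΦ_B = (4.110×10^-2 H)(11.7 A) = 0.4809 Wb.

NΦ_B ≈ 481 mWb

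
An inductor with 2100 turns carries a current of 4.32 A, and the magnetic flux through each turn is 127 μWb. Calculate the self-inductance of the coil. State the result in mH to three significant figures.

L ≈ 61.7 mH

Self-inductance is defined by L = NΦ_B/I (flux linkage over current).
L = (2100)(1.270×10^-4 Wb)/(4.32 A) = 6.174×10^-2 H.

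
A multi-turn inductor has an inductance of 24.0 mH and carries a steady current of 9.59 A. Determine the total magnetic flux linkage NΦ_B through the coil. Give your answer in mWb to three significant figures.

From L = NΦ_B/I, the flux linkage is NΦ_B = LI.
NΦ_B = (2.400×10^-2 H)(9.59 A) = 0.2302 Wb.

NΦ_B ≈ 230 mWb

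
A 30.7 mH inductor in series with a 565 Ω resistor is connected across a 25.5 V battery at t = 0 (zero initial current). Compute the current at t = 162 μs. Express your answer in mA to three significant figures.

τ = L/R = 3.070×10^-2/565 = 5.434×10^-5 s; final current I_∞ = ε/R = 25.5/565 = 4.513×10^-2 A.
I(t) = I_∞(1 − e^(−t/τ)) with t/τ = 2.981.
I = (4.513×10^-2)(1 − e^(−2.981)) = 4.284×10^-2 A.

I ≈ 42.8 mA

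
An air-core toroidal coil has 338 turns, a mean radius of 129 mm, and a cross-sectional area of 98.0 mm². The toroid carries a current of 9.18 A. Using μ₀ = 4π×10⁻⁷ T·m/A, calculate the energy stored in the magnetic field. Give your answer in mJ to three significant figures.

L = μ₀N²A/(2πR) = (4π×10⁻⁷)(338)²(9.800×10^-5)/(2π×0.129) = 1.736×10^-5 H.
U = ½LI² = ½(1.736×10^-5)(9.18)² = 7.314×10^-4 J.

U ≈ 0.731 mJ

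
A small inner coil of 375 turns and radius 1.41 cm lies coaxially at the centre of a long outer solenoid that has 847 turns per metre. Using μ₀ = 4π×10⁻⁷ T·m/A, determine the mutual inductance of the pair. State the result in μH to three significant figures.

M ≈ 249 μH

The outer solenoid produces a uniform field B₁ = μ₀n₁I₁ across the inner coil,
so the flux linkage is N₂Φ = N₂B₁A₂ = μ₀n₁N₂A₂·I₁, giving M = μ₀n₁N₂A₂.
A₂ = πr² = π(1.410×10^-2 m)² = 6.246×10^-4 m².
M = (4π×10⁻⁷)(847)(375)(6.246×10^-4) = 2.493×10^-4 H.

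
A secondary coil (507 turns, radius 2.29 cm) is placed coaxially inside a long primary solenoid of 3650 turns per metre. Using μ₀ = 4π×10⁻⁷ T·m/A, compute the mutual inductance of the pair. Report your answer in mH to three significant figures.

The outer solenoid produces a uniform field B₁ = μ₀n₁I₁ across the inner coil,
so the flux linkage is N₂Φ = N₂B₁A₂ = μ₀n₁N₂A₂·I₁, giving M = μ₀n₁N₂A₂.
A₂ = πr² = π(2.290×10^-2 m)² = 1.647×10^-3 m².
M = (4π×10⁻⁷)(3650)(507)(1.647×10^-3) = 3.831×10^-3 H.

M ≈ 3.83 mH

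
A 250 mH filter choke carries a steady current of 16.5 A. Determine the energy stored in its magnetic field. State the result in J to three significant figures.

Stored magnetic energy: U = ½LI².
U = ½(0.25 H)(16.5 A)² = 34.03 J.

U ≈ 34.0 J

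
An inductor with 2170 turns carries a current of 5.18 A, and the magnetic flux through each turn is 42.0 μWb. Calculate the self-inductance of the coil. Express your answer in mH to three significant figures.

Self-inductance is defined by L = NΦ_B/I (flux linkage over current).
L = (2170)(4.200×10^-5 Wb)/(5.18 A) = 1.759×10^-2 H.

L ≈ 17.6 mH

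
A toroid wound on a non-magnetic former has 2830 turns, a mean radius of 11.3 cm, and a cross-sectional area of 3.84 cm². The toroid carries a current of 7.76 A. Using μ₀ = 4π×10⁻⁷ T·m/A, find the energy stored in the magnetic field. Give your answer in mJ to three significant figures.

L = μ₀N²A/(2πR) = (4π×10⁻⁷)(2830)²(3.840×10^-4)/(2π×0.113) = 5.443×10^-3 H.
U = ½LI² = ½(5.443×10^-3)(7.76)² = 0.1639 J.

U ≈ 164 mJ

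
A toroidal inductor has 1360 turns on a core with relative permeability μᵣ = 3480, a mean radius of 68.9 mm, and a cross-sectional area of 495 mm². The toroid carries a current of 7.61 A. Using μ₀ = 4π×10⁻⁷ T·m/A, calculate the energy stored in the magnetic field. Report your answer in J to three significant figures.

U ≈ 268 J

L = μ₀μᵣN²A/(2πR) = (4π×10⁻⁷)(3480)(1360)²(4.950×10^-4)/(2π×6.890×10^-2) = 9.249 H.
U = ½LI² = ½(9.249)(7.61)² = 267.8 J.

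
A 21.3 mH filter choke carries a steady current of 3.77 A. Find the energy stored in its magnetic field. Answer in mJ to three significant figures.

U ≈ 151 mJ

Stored magnetic energy: U = ½LI².
U = ½(2.130×10^-2 H)(3.77 A)² = 0.1514 J.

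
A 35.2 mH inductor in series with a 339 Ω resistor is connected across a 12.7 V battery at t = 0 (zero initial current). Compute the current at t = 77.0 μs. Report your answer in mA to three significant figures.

I ≈ 19.6 mA

τ = L/R = 3.520×10^-2/339 = 1.038×10^-4 s; final current I_∞ = ε/R = 12.7/339 = 3.746×10^-2 A.
I(t) = I_∞(1 − e^(−t/τ)) with t/τ = 0.742.
I = (3.746×10^-2)(1 − e^(−0.742)) = 1.962×10^-2 A.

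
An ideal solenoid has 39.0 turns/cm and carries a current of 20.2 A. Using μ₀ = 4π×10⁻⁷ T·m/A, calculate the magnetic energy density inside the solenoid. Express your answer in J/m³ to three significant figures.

B = μ₀nI = (4π×10⁻⁷)(3.900×10^3)(20.2) = 9.900×10^-2 T.
u = B²/(2μ₀) = (9.900×10^-2)²/(2×4π×10⁻⁷) = 3.900×10^3 J/m³.

u ≈ 3900 J/m³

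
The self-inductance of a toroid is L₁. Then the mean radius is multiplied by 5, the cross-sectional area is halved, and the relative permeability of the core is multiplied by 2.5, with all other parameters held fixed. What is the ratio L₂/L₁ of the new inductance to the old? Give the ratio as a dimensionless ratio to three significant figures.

For a toroid, L ∝ μᵣN²A/R.
L₂/L₁ = (5)^-1 × (0.5) × (2.5) = 0.250.

L₂/L₁ = 0.250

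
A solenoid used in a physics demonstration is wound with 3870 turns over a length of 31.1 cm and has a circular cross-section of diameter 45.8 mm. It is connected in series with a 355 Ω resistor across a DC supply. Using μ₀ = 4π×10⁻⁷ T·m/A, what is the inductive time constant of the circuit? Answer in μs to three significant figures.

A = π(d/2)² = π(2.290×10^-2 m)² = 1.647×10^-3 m².
L = μ₀N²A/ℓ = (4π×10⁻⁷)(3870)²(1.647×10^-3)/(0.311) = 9.970×10^-2 H.
τ = L/R = (9.970×10^-2)/(355) = 2.808×10^-4 s.

τ ≈ 281 μs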